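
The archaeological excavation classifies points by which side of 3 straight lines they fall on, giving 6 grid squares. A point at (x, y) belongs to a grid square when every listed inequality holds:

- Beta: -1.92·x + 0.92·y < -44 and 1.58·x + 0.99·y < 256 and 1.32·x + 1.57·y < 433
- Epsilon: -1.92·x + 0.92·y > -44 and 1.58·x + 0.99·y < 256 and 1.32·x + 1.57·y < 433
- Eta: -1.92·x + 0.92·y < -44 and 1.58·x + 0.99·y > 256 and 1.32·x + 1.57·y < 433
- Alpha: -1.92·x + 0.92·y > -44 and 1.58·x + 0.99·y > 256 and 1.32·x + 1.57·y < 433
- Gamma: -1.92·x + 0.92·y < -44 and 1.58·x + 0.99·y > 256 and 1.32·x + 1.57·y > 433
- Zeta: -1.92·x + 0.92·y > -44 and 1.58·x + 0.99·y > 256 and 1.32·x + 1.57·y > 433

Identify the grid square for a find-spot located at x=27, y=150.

-1.92·27 + 0.92·150 = 86.160, which is > -44
1.58·27 + 0.99·150 = 191.160, which is < 256
1.32·27 + 1.57·150 = 271.140, which is < 433
This sign pattern matches Epsilon.

Epsilon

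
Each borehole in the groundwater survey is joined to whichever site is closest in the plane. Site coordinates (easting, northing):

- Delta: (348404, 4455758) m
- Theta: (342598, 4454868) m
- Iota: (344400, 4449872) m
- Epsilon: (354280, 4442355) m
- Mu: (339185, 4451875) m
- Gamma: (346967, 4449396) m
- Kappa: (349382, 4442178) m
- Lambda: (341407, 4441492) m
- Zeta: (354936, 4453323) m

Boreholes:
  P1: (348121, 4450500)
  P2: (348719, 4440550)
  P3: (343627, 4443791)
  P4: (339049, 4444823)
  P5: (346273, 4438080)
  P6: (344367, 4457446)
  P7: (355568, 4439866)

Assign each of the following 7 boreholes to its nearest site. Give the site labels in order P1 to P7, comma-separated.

P1 → Gamma (d²=2550532.00)
P2 → Kappa (d²=3089953.00)
P3 → Lambda (d²=10213801.00)
P4 → Lambda (d²=16655725.00)
P5 → Kappa (d²=26459485.00)
P6 → Theta (d²=9775445.00)
P7 → Epsilon (d²=7854065.00)

Gamma, Kappa, Lambda, Lambda, Kappa, Theta, Epsilon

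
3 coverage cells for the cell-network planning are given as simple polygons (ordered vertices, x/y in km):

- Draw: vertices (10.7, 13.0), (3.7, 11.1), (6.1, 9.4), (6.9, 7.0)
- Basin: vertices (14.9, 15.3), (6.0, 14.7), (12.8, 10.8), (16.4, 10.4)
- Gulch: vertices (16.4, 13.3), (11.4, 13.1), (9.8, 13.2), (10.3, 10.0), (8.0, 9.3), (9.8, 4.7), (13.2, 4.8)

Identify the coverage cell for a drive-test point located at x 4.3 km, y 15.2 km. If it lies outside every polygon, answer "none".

Cast a ray rightward from (4.3, 15.2). For each polygon, the edges (by vertex number in listed order) whose endpoints lie on opposite sides of y = 15.2, where each meets that height, and whether that is right or left of the point:
Draw: no edge straddles that height → 0 crossings.
Basin: 1–2 at x≈13.42 (right), 4–1 at x≈14.93 (right) → 2 crossings.
Gulch: no edge straddles that height → 0 crossings.
All counts are even, so the point lies outside every listed polygon.

none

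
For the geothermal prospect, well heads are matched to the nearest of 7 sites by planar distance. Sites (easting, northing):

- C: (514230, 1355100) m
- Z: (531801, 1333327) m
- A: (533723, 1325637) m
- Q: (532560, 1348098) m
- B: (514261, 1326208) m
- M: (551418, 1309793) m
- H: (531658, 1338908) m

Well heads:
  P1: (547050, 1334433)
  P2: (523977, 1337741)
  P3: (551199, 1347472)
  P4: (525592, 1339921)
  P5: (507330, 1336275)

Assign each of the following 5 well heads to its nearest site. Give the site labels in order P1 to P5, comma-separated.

P1 → Z (d²=233755237.00)
P2 → H (d²=60359650.00)
P3 → Q (d²=347804197.00)
P4 → H (d²=37822525.00)
P5 → B (d²=149383250.00)

Z, H, Q, H, B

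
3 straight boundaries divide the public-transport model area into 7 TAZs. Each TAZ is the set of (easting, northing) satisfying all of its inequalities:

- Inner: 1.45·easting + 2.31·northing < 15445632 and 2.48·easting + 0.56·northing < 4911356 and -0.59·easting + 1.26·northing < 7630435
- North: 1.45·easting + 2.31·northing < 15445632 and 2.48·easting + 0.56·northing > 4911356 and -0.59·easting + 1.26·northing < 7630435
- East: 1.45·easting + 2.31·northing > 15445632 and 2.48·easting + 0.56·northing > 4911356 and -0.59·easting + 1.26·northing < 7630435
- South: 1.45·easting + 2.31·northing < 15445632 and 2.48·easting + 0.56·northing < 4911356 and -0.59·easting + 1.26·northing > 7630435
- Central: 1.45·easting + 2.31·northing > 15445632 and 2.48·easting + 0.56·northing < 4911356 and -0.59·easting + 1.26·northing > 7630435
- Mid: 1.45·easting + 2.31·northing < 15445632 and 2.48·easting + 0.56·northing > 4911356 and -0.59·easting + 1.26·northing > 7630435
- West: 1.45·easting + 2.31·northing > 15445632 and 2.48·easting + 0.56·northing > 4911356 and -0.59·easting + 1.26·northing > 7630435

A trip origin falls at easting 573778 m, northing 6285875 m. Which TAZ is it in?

North

1.45·573778 + 2.31·6285875 = 15352349.350, which is < 15445632
2.48·573778 + 0.56·6285875 = 4943059.440, which is > 4911356
-0.59·573778 + 1.26·6285875 = 7581673.480, which is < 7630435
This sign pattern matches North.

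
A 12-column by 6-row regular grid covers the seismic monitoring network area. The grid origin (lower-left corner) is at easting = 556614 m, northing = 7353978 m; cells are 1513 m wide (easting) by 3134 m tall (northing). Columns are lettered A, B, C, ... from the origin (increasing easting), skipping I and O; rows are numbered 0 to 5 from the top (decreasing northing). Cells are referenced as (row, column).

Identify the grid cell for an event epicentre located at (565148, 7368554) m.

Column index: ⌊(565148 − 556614) / 1513⌋ = ⌊5.640⌋ = 5 → column F
Row offset from origin: ⌊(7368554 − 7353978) / 3134⌋ = ⌊4.651⌋ = 4 → row 1 (counted from top)

(1, F)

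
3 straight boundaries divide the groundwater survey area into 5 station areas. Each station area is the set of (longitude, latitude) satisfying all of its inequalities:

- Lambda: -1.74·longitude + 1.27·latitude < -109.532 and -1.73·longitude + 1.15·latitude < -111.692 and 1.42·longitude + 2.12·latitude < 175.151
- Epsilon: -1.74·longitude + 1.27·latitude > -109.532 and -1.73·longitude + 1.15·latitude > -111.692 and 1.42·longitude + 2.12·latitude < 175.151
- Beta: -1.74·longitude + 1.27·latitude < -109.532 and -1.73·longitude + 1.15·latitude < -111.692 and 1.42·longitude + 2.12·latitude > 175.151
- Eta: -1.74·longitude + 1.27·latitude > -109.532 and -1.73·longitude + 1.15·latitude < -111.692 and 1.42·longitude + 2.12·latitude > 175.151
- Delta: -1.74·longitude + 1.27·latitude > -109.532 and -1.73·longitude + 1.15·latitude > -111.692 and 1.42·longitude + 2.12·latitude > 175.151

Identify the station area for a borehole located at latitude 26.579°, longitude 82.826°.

-1.74·82.826 + 1.27·26.579 = -110.362, which is < -109.532
-1.73·82.826 + 1.15·26.579 = -112.723, which is < -111.692
1.42·82.826 + 2.12·26.579 = 173.960, which is < 175.151
This sign pattern matches Lambda.

Lambda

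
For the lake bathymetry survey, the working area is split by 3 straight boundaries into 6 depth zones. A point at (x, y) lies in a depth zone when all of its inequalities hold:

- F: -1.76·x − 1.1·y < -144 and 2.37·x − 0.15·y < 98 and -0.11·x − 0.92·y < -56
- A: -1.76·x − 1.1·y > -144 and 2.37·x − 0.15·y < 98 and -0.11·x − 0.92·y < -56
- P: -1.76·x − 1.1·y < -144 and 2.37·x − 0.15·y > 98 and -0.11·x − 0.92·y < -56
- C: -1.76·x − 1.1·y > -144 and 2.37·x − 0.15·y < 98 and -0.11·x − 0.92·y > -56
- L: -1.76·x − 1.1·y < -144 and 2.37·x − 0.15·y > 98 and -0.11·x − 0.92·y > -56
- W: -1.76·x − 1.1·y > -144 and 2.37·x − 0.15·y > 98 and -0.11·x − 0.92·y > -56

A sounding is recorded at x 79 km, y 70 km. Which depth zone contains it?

-1.76·79 − 1.1·70 = -216.040, which is < -144
2.37·79 − 0.15·70 = 176.730, which is > 98
-0.11·79 − 0.92·70 = -73.090, which is < -56
This sign pattern matches P.

P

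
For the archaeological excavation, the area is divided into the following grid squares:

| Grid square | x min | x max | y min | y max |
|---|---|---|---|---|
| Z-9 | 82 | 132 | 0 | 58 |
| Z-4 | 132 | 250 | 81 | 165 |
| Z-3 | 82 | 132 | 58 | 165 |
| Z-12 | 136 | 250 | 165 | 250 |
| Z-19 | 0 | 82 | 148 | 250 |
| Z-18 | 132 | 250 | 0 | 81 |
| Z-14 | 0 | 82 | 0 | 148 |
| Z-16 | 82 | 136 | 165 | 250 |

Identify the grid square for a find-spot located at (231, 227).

Z-12

The point has x = 231 and y = 227.
Only Z-12 satisfies 136 ≤ x ≤ 250 and 165 ≤ y ≤ 250.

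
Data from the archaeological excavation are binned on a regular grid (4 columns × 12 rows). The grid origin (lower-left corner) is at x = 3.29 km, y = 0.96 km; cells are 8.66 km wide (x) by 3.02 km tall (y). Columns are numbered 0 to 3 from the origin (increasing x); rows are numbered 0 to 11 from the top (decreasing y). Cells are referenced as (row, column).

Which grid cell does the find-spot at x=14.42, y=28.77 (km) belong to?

Column index: ⌊(14.42 − 3.29) / 8.66⌋ = ⌊1.285⌋ = 1
Row offset from origin: ⌊(28.77 − 0.96) / 3.02⌋ = ⌊9.209⌋ = 9 → row 2 (counted from top)

(2, 1)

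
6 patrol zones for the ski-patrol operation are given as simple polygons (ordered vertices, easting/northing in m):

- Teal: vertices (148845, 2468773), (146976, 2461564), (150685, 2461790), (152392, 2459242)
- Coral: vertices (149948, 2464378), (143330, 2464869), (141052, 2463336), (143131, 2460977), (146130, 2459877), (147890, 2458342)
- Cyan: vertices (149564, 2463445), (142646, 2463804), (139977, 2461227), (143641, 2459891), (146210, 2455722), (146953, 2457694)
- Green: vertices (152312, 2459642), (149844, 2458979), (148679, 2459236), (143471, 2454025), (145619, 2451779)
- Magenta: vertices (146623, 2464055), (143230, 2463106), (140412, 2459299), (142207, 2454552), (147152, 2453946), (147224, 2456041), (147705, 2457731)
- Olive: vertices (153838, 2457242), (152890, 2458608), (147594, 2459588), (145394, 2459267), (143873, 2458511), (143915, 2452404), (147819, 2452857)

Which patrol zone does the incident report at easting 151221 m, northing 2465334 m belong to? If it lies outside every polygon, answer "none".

none

Cast a ray rightward from (151221, 2465334). For each polygon, the edges (by vertex number in listed order) whose endpoints lie on opposite sides of northing = 2465334, where each meets that height, and whether that is right or left of the point:
Teal: 1–2 at easting≈147953.4 (left), 4–1 at easting≈150124.8 (left) → 0 crossings.
Coral: no edge straddles that height → 0 crossings.
Cyan: no edge straddles that height → 0 crossings.
Green: no edge straddles that height → 0 crossings.
Magenta: no edge straddles that height → 0 crossings.
Olive: no edge straddles that height → 0 crossings.
All counts are even, so the point lies outside every listed polygon.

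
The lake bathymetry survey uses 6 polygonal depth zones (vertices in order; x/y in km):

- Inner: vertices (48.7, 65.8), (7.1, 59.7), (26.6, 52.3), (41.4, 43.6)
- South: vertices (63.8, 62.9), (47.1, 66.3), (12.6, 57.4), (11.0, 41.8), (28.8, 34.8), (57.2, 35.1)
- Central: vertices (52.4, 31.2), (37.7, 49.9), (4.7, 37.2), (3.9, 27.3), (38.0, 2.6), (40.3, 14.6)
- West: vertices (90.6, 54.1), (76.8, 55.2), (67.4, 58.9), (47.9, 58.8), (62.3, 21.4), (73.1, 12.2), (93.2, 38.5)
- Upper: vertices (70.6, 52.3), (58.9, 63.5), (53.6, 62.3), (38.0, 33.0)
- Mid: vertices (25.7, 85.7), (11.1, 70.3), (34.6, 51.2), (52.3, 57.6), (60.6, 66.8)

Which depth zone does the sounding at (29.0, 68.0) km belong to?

Mid

Cast a ray rightward from (29.0, 68.0). For each polygon, the edges (by vertex number in listed order) whose endpoints lie on opposite sides of y = 68.0, where each meets that height, and whether that is right or left of the point:
Inner: no edge straddles that height → 0 crossings.
South: no edge straddles that height → 0 crossings.
Central: no edge straddles that height → 0 crossings.
West: no edge straddles that height → 0 crossings.
Upper: no edge straddles that height → 0 crossings.
Mid: 2–3 at x≈13.93 (left), 5–1 at x≈58.38 (right) → 1 crossing.
Only Mid has an odd count, so the point is inside Mid.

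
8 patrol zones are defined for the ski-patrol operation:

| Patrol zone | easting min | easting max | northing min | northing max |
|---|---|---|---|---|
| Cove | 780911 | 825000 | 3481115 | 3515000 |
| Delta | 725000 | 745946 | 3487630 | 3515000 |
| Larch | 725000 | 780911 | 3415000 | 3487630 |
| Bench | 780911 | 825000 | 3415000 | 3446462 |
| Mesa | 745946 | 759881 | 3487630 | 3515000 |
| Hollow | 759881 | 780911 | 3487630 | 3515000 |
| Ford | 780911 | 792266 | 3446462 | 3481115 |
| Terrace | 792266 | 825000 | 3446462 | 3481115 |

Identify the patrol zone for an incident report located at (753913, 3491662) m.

Mesa

The point has easting = 753913 and northing = 3491662.
Only Mesa satisfies 745946 ≤ easting ≤ 759881 and 3487630 ≤ northing ≤ 3515000.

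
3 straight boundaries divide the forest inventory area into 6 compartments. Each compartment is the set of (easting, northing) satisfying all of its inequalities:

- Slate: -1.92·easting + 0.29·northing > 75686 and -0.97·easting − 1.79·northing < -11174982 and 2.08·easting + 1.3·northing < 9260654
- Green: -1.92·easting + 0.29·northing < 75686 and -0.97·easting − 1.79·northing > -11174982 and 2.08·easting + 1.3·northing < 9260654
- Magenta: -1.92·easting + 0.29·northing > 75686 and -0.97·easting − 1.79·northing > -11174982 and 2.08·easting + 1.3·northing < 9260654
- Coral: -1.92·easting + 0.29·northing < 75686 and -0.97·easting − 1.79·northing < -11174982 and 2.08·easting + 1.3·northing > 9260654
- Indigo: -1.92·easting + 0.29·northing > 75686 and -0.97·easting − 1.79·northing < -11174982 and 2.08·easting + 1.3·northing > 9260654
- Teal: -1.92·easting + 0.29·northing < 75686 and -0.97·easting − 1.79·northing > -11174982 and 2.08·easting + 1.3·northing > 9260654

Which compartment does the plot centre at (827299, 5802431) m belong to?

-1.92·827299 + 0.29·5802431 = 94290.910, which is > 75686
-0.97·827299 − 1.79·5802431 = -11188831.520, which is < -11174982
2.08·827299 + 1.3·5802431 = 9263942.220, which is > 9260654
This sign pattern matches Indigo.

Indigo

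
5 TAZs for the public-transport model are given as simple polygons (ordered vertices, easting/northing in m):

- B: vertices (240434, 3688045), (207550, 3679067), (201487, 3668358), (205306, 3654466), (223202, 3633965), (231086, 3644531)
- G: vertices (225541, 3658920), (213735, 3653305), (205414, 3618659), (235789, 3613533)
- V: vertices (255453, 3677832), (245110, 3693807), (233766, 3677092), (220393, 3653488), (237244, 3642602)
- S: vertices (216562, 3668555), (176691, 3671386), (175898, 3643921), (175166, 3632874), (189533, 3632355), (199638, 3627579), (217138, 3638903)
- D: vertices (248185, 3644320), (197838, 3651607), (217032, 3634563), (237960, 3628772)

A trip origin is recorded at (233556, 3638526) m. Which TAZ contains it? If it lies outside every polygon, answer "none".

Cast a ray rightward from (233556, 3638526). For each polygon, the edges (by vertex number in listed order) whose endpoints lie on opposite sides of northing = 3638526, where each meets that height, and whether that is right or left of the point:
B: 4–5 at easting≈219220.6 (left), 5–6 at easting≈226605.3 (left) → 0 crossings.
G: 2–3 at easting≈210185.5 (left), 4–1 at easting≈230145.8 (left) → 0 crossings.
V: no edge straddles that height → 0 crossings.
S: 3–4 at easting≈175540.5 (left), 6–7 at easting≈216555.4 (left) → 0 crossings.
D: 2–3 at easting≈212569.1 (left), 4–1 at easting≈244374.6 (right) → 1 crossing.
Only D has an odd count, so the point is inside D.

D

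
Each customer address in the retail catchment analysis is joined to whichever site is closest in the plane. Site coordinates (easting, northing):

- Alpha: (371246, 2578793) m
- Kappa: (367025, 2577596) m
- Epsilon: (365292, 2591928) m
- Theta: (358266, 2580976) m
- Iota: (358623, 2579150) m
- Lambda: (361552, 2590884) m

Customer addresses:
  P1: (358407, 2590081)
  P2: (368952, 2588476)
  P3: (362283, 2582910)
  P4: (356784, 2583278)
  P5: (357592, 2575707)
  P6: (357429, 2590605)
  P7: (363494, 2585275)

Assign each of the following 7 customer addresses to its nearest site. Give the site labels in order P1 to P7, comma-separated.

Lambda, Epsilon, Theta, Theta, Iota, Lambda, Lambda

P1 → Lambda (d²=10535834.00)
P2 → Epsilon (d²=25311904.00)
P3 → Theta (d²=19876645.00)
P4 → Theta (d²=7495528.00)
P5 → Iota (d²=12917210.00)
P6 → Lambda (d²=17076970.00)
P7 → Lambda (d²=35232245.00)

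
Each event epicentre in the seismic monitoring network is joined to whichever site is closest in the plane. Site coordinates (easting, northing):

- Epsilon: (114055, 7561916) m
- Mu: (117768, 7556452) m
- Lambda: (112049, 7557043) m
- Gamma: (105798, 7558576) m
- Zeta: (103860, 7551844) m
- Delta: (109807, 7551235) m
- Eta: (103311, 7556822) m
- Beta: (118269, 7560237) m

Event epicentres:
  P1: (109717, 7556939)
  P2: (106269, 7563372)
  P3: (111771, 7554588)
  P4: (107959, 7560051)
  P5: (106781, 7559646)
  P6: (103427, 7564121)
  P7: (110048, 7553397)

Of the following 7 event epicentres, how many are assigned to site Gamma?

4

P1 → Lambda
P2 → Gamma
P3 → Lambda
P4 → Gamma
P5 → Gamma
P6 → Gamma
P7 → Delta
4 of the 7 go to Gamma.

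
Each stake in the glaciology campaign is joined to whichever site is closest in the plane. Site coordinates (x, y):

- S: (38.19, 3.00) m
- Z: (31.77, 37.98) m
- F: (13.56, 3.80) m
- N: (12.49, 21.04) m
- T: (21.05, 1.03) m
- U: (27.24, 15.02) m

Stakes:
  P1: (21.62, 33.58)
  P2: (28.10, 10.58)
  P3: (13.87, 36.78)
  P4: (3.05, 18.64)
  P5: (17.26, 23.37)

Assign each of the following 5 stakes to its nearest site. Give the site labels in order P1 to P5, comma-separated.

Z, U, N, N, N

P1 → Z (d²=122.38)
P2 → U (d²=20.45)
P3 → N (d²=249.65)
P4 → N (d²=94.87)
P5 → N (d²=28.18)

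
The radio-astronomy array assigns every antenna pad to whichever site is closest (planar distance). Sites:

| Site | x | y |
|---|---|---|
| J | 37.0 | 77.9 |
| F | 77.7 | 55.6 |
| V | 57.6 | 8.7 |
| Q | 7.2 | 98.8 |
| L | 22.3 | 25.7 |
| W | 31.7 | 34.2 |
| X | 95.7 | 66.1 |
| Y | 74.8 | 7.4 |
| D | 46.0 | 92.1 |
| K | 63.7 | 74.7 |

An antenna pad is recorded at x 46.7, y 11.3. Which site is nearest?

V

Squared distances to each site:
J: 4529.650; F: 2923.490; V: 125.570; Q: 9216.500; L: 802.720; W: 749.410; X: 5404.040; Y: 804.820; D: 6529.130; K: 4308.560.
Minimum at V.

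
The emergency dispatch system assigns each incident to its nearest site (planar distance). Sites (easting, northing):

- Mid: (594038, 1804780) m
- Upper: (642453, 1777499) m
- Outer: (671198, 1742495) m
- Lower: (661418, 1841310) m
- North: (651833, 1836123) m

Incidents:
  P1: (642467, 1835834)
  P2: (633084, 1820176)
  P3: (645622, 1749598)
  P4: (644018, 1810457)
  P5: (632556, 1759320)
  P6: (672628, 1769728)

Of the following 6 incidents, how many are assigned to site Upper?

1

P1 → North
P2 → North
P3 → Outer
P4 → North
P5 → Upper
P6 → Outer
1 of the 6 goes to Upper.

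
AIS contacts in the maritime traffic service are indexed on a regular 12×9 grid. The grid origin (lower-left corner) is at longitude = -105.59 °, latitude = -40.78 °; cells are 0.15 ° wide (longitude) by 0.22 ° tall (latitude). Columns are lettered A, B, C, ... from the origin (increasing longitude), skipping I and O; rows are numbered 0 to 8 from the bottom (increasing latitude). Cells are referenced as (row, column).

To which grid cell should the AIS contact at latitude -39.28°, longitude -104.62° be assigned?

Column index: ⌊(-104.62 − -105.59) / 0.15⌋ = ⌊6.467⌋ = 6 → column G
Row offset from origin: ⌊(-39.28 − -40.78) / 0.22⌋ = ⌊6.818⌋ = 6 → row 6

(6, G)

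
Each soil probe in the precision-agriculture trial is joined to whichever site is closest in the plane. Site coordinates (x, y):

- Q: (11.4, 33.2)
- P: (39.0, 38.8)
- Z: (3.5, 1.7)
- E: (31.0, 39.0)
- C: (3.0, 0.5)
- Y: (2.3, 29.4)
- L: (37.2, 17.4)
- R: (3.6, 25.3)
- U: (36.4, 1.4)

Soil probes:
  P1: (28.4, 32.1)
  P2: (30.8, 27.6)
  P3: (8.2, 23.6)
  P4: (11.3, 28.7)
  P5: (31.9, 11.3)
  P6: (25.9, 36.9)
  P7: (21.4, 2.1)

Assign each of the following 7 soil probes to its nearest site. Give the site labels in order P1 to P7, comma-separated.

E, E, R, Q, L, E, U

P1 → E (d²=54.37)
P2 → E (d²=130.00)
P3 → R (d²=24.05)
P4 → Q (d²=20.26)
P5 → L (d²=65.30)
P6 → E (d²=30.42)
P7 → U (d²=225.49)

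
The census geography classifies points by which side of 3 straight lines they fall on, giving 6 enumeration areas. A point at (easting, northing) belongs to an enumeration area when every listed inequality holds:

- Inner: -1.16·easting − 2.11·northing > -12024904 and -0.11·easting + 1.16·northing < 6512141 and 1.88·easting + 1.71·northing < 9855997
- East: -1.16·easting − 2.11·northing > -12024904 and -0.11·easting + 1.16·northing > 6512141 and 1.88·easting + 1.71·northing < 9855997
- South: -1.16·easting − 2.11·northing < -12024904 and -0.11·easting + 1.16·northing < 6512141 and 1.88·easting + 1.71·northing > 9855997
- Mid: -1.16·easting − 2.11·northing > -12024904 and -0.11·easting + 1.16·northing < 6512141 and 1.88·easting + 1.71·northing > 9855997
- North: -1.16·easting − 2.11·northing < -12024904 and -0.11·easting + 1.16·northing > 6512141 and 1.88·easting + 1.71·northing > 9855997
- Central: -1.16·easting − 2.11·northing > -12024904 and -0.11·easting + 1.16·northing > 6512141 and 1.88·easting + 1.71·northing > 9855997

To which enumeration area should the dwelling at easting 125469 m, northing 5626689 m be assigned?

Central

-1.16·125469 − 2.11·5626689 = -12017857.830, which is > -12024904
-0.11·125469 + 1.16·5626689 = 6513157.650, which is > 6512141
1.88·125469 + 1.71·5626689 = 9857519.910, which is > 9855997
This sign pattern matches Central.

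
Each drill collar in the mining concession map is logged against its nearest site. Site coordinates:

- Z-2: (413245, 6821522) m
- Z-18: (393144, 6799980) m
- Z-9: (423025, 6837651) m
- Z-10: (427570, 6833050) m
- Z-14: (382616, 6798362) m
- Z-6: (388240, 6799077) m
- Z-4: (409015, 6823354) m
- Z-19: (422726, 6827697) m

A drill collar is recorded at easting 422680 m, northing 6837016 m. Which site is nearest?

Z-9

Squared distances to each site:
Z-2: 329083261.000; Z-18: 2244040592.000; Z-9: 522250.000; Z-10: 39641256.000; Z-14: 3099255812.000; Z-6: 2625481321.000; Z-4: 373382469.000; Z-19: 86845877.000.
Minimum at Z-9.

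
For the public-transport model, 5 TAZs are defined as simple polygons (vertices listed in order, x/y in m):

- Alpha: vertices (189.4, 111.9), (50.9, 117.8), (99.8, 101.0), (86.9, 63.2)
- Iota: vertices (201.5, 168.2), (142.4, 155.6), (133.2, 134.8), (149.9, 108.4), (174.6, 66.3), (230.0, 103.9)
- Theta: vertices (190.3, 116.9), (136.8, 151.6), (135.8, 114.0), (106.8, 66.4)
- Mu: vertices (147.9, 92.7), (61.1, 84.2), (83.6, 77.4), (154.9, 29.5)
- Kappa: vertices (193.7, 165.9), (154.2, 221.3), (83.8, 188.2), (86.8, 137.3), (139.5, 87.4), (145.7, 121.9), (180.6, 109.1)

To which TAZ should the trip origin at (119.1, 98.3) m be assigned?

Cast a ray rightward from (119.1, 98.3). For each polygon, the edges (by vertex number in listed order) whose endpoints lie on opposite sides of y = 98.3, where each meets that height, and whether that is right or left of the point:
Alpha: 3–4 at x≈98.88 (left), 4–1 at x≈160.78 (right) → 1 crossing.
Iota: 4–5 at x≈155.83 (right), 5–6 at x≈221.75 (right) → 2 crossings.
Theta: 3–4 at x≈126.23 (right), 4–1 at x≈159.55 (right) → 2 crossings.
Mu: no edge straddles that height → 0 crossings.
Kappa: 4–5 at x≈127.99 (right), 5–6 at x≈141.46 (right) → 2 crossings.
Only Alpha has an odd count, so the point is inside Alpha.

Alpha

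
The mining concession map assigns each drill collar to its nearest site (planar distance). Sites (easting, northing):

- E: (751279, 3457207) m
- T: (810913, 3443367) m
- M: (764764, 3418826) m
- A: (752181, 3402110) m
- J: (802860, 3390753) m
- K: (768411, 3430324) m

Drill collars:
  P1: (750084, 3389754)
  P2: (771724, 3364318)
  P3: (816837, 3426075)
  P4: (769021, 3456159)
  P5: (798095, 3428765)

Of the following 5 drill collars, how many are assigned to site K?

0

P1 → A
P2 → J
P3 → T
P4 → E
P5 → T
0 of the 5 go to K.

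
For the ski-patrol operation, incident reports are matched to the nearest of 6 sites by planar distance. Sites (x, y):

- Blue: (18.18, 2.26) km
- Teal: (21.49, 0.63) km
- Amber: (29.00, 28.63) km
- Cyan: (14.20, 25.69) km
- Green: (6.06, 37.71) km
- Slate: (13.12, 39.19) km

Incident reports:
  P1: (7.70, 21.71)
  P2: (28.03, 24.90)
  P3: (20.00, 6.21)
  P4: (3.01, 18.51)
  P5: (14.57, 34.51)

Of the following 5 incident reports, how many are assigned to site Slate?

1

P1 → Cyan
P2 → Amber
P3 → Blue
P4 → Cyan
P5 → Slate
1 of the 5 goes to Slate.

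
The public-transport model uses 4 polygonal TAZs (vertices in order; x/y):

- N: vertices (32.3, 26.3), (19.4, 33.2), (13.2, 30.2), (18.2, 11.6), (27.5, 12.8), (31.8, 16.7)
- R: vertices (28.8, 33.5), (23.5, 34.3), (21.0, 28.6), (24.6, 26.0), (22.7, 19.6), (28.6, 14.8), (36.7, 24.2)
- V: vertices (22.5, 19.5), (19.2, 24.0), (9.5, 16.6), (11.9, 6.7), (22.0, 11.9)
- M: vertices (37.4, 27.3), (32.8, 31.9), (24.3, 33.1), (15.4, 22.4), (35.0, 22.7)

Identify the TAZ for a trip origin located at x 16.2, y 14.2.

Cast a ray rightward from (16.2, 14.2). For each polygon, the edges (by vertex number in listed order) whose endpoints lie on opposite sides of y = 14.2, where each meets that height, and whether that is right or left of the point:
N: 3–4 at x≈17.50 (right), 5–6 at x≈29.04 (right) → 2 crossings.
R: no edge straddles that height → 0 crossings.
V: 3–4 at x≈10.08 (left), 5–1 at x≈22.15 (right) → 1 crossing.
M: no edge straddles that height → 0 crossings.
Only V has an odd count, so the point is inside V.

V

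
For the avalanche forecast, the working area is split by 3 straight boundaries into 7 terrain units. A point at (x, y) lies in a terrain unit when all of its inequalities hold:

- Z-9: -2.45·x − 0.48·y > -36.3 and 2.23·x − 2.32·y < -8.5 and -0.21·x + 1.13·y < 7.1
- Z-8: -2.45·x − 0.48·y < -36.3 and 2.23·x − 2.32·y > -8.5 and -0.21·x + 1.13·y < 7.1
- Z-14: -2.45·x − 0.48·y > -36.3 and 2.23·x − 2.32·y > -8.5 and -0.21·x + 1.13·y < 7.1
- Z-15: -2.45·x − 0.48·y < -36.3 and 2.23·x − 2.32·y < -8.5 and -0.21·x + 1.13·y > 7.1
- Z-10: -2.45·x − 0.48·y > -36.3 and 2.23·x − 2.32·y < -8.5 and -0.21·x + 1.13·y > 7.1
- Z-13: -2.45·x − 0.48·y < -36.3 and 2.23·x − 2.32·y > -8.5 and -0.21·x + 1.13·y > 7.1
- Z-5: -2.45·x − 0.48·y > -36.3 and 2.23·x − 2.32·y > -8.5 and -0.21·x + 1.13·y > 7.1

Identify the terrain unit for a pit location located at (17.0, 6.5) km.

Z-8

-2.45·17.0 − 0.48·6.5 = -44.770, which is < -36.3
2.23·17.0 − 2.32·6.5 = 22.830, which is > -8.5
-0.21·17.0 + 1.13·6.5 = 3.775, which is < 7.1
This sign pattern matches Z-8.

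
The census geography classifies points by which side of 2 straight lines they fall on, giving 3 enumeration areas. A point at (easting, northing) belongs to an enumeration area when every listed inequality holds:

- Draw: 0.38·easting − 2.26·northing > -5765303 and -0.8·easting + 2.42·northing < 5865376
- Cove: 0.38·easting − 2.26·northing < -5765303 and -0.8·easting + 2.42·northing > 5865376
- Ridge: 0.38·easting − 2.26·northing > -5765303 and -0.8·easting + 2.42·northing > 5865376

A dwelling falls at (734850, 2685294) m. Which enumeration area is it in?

0.38·734850 − 2.26·2685294 = -5789521.440, which is < -5765303
-0.8·734850 + 2.42·2685294 = 5910531.480, which is > 5865376
This sign pattern matches Cove.

Cove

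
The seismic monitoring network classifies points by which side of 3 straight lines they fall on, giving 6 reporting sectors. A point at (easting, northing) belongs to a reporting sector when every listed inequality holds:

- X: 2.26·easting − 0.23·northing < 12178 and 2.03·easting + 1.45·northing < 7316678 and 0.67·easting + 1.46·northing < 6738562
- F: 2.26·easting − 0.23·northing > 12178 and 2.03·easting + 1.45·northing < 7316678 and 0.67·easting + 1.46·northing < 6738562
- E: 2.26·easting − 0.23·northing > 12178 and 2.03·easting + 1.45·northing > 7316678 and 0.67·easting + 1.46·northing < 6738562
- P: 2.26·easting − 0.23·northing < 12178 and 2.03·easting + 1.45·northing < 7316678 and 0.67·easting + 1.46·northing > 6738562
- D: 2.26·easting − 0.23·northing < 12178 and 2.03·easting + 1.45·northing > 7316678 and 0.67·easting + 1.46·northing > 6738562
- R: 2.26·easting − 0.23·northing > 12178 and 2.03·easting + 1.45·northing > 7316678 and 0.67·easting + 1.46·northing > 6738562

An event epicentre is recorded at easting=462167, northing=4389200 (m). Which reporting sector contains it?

F

2.26·462167 − 0.23·4389200 = 34981.420, which is > 12178
2.03·462167 + 1.45·4389200 = 7302539.010, which is < 7316678
0.67·462167 + 1.46·4389200 = 6717883.890, which is < 6738562
This sign pattern matches F.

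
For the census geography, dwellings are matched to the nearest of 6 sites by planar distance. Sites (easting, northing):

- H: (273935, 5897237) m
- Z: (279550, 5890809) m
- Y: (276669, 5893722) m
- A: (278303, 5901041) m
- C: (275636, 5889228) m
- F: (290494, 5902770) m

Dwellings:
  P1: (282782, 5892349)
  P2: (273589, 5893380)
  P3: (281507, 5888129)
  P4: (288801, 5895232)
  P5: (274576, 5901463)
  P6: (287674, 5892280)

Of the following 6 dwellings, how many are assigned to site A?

P1 → Z
P2 → Y
P3 → Z
P4 → F
P5 → A
P6 → Z
1 of the 6 goes to A.

1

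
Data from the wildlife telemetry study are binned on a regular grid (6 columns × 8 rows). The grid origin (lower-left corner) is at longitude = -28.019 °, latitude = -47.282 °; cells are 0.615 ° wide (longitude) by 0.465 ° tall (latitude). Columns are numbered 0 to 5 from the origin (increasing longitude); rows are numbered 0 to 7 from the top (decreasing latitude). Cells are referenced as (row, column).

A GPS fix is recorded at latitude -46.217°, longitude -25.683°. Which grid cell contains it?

Column index: ⌊(-25.683 − -28.019) / 0.615⌋ = ⌊3.798⌋ = 3
Row offset from origin: ⌊(-46.217 − -47.282) / 0.465⌋ = ⌊2.290⌋ = 2 → row 5 (counted from top)

(5, 3)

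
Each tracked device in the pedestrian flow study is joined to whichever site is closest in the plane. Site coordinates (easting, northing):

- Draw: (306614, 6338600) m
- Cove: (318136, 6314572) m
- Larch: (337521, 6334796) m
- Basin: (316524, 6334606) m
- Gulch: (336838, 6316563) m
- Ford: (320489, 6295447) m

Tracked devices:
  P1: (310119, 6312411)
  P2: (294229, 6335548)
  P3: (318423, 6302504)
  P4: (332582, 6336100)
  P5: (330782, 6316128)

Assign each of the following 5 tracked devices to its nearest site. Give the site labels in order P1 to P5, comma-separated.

P1 → Cove (d²=68942210.00)
P2 → Draw (d²=162702929.00)
P3 → Ford (d²=54069605.00)
P4 → Larch (d²=26094137.00)
P5 → Gulch (d²=36864361.00)

Cove, Draw, Ford, Larch, Gulch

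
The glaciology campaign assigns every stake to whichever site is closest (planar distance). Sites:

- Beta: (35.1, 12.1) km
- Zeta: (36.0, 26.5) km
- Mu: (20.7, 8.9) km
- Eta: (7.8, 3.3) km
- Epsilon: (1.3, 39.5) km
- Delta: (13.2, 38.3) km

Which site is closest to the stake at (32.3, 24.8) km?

Squared distances to each site:
Beta: 169.130; Zeta: 16.580; Mu: 387.370; Eta: 1062.500; Epsilon: 1177.090; Delta: 547.060.
Minimum at Zeta.

Zeta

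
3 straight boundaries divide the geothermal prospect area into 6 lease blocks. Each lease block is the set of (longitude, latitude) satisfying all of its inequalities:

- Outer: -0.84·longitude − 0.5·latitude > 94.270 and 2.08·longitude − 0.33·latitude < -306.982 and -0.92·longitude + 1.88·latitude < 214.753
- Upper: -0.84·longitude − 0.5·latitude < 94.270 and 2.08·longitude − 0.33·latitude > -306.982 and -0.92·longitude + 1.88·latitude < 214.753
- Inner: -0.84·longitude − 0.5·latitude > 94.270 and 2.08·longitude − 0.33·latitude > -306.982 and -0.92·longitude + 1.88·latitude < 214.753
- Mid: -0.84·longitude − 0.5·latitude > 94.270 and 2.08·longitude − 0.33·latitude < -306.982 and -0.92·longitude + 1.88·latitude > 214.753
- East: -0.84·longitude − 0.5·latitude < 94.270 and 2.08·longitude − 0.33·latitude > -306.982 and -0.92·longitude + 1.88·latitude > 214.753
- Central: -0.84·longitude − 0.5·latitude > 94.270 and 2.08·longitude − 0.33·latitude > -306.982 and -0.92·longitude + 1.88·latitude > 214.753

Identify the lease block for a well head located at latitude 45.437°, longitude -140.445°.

Outer

-0.84·-140.445 − 0.5·45.437 = 95.255, which is > 94.270
2.08·-140.445 − 0.33·45.437 = -307.120, which is < -306.982
-0.92·-140.445 + 1.88·45.437 = 214.631, which is < 214.753
This sign pattern matches Outer.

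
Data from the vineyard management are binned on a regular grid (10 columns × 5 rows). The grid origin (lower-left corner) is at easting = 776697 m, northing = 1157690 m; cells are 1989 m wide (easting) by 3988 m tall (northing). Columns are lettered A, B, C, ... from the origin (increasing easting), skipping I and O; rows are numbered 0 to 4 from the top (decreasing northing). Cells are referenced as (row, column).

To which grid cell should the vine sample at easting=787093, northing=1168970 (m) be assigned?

(2, F)

Column index: ⌊(787093 − 776697) / 1989⌋ = ⌊5.227⌋ = 5 → column F
Row offset from origin: ⌊(1168970 − 1157690) / 3988⌋ = ⌊2.828⌋ = 2 → row 2 (counted from top)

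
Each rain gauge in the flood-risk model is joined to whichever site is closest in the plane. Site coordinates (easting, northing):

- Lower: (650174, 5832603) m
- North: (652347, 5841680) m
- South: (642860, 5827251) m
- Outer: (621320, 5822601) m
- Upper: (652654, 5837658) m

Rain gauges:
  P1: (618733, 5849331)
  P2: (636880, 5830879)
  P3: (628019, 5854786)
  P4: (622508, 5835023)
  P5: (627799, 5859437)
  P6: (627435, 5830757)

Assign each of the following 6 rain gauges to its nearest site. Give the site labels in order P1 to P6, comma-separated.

P1 → Outer (d²=721185469.00)
P2 → South (d²=48922784.00)
P3 → North (d²=763618820.00)
P4 → Outer (d²=155717428.00)
P5 → North (d²=917915353.00)
P6 → Outer (d²=103913561.00)

Outer, South, North, Outer, North, Outer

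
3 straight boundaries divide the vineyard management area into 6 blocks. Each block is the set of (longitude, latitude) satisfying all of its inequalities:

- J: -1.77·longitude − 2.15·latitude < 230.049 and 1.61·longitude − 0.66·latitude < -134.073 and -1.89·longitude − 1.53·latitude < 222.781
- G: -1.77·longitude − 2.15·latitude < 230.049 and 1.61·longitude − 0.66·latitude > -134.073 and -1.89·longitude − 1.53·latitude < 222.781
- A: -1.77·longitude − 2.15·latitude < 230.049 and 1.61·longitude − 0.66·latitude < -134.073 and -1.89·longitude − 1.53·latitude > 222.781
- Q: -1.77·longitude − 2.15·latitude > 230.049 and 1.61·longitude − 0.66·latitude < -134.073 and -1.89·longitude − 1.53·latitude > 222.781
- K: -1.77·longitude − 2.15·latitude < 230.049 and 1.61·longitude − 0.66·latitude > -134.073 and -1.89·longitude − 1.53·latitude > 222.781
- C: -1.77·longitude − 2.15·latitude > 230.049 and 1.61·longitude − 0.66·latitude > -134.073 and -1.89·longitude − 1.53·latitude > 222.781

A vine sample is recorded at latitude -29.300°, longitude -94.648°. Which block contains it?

-1.77·-94.648 − 2.15·-29.300 = 230.522, which is > 230.049
1.61·-94.648 − 0.66·-29.300 = -133.045, which is > -134.073
-1.89·-94.648 − 1.53·-29.300 = 223.714, which is > 222.781
This sign pattern matches C.

C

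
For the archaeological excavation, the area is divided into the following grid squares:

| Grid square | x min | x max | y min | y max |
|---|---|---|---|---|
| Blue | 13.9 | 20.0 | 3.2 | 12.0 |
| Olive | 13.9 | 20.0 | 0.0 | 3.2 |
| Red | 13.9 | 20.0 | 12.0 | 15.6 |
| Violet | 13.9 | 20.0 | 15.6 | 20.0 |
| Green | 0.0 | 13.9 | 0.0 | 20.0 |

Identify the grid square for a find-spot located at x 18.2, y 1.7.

Olive

The point has x = 18.2 and y = 1.7.
Only Olive satisfies 13.9 ≤ x ≤ 20.0 and 0.0 ≤ y ≤ 3.2.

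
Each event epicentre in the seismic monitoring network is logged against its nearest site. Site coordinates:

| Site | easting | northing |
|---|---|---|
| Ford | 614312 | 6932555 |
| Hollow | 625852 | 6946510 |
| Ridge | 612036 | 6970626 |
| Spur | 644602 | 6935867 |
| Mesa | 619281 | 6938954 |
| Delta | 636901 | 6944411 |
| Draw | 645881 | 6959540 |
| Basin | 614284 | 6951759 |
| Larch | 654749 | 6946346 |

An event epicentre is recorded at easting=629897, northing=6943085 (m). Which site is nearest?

Hollow

Squared distances to each site:
Ford: 353773125.000; Hollow: 28092650.000; Ridge: 1077522002.000; Spur: 268336549.000; Mesa: 129764617.000; Delta: 50814292.000; Draw: 526255281.000; Basin: 319004045.000; Larch: 628256025.000.
Minimum at Hollow.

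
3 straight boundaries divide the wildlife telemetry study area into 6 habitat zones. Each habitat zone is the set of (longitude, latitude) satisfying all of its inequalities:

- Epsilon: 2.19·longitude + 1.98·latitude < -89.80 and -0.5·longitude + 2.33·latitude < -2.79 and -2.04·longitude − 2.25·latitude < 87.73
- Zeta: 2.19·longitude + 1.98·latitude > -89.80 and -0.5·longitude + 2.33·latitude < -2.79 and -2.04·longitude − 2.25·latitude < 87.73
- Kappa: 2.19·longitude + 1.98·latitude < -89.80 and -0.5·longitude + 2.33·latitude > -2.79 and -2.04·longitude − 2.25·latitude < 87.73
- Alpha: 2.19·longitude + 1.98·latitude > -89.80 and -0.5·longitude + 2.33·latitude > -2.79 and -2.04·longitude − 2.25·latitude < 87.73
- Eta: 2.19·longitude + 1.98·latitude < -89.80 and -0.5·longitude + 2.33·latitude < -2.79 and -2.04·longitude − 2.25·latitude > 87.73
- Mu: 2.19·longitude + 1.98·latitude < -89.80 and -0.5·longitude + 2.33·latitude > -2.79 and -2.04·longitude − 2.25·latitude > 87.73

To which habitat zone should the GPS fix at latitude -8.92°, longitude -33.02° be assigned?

2.19·-33.02 + 1.98·-8.92 = -89.975, which is < -89.80
-0.5·-33.02 + 2.33·-8.92 = -4.274, which is < -2.79
-2.04·-33.02 − 2.25·-8.92 = 87.431, which is < 87.73
This sign pattern matches Epsilon.

Epsilon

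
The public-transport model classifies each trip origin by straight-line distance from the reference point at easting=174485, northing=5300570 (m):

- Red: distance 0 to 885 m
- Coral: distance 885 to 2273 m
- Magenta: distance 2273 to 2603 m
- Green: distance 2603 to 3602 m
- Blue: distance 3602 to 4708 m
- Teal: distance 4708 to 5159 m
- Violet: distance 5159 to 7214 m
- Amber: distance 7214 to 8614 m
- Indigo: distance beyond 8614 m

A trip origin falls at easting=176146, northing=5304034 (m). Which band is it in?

Distance = √((176146−174485)² + (5304034−5300570)²) = √(2758921.000 + 11999296.000) = 3841.642 m.
3602 ≤ 3841.642 < 4708 → Blue.

Blue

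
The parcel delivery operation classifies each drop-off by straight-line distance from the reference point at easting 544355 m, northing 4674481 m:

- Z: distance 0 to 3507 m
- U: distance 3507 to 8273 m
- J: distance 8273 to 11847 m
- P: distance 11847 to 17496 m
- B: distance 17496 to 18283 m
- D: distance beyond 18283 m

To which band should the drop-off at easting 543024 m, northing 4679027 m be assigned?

Distance = √((543024−544355)² + (4679027−4674481)²) = √(1771561.000 + 20666116.000) = 4736.843 m.
3507 ≤ 4736.843 < 8273 → U.

U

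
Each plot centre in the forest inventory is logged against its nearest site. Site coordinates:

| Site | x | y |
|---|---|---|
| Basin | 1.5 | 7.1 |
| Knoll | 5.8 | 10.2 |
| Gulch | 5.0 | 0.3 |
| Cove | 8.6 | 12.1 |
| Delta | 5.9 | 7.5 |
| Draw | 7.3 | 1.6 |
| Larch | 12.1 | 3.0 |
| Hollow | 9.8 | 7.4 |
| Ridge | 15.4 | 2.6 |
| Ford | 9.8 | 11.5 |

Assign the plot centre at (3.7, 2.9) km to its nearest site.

Gulch

Squared distances to each site:
Basin: 22.480; Knoll: 57.700; Gulch: 8.450; Cove: 108.650; Delta: 26.000; Draw: 14.650; Larch: 70.570; Hollow: 57.460; Ridge: 136.980; Ford: 111.170.
Minimum at Gulch.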